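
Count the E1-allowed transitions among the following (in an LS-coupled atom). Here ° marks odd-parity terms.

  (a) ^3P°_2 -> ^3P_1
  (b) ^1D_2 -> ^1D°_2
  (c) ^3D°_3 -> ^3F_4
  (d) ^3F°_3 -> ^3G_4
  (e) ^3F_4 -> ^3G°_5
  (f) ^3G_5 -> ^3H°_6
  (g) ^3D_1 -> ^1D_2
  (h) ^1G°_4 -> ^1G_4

(a) allowed
(b) allowed
(c) allowed
(d) allowed
(e) allowed
(f) allowed
(g) forbidden (parity, ΔS fail)
(h) allowed
Total allowed: 7 of 8.

7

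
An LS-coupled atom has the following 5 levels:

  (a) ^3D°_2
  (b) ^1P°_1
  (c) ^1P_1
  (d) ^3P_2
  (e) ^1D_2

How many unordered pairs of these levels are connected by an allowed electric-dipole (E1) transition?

3

(a)–(b): forbidden (parity, ΔS).
(a)–(c): forbidden (ΔS).
(a)–(d): allowed.
(a)–(e): forbidden (ΔS).
(b)–(c): allowed.
(b)–(d): forbidden (ΔS).
(b)–(e): allowed.
(c)–(d): forbidden (parity, ΔS).
(c)–(e): forbidden (parity).
(d)–(e): forbidden (parity, ΔS).
Allowed pairs: 3 of 10.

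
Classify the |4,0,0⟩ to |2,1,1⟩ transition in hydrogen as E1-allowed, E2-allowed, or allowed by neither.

E1

Δl = 1 − 0 = +1; l_i + l_f = 1.
Δm_l = +1.
E1 (Δl = ±1, |Δm_l| ≤ 1): satisfied.
E2 (Δl = 0,±2, l_i+l_f ≥ 2, |Δm_l| ≤ 2): not satisfied.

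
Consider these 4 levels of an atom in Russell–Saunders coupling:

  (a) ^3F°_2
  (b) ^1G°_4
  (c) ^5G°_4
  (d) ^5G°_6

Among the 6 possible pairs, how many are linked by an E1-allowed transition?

(a)–(b): forbidden (parity, ΔS, ΔJ).
(a)–(c): forbidden (parity, ΔS, ΔJ).
(a)–(d): forbidden (parity, ΔS, ΔJ).
(b)–(c): forbidden (parity, ΔS).
(b)–(d): forbidden (parity, ΔS, ΔJ).
(c)–(d): forbidden (parity, ΔJ).
Allowed pairs: 0 of 6.

0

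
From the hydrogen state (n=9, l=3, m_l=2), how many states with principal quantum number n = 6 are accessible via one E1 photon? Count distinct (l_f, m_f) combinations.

E1 requires Δl = ±1, so l_f ∈ {2, 4}; with 0 ≤ l_f ≤ n_f−1 = 5, the allowed l_f values are {2, 4}.
For l_f = 2: m_f ∈ {m_i−1, m_i, m_i+1} ∩ [−2, 2] = {1, 2} → 2 states.
For l_f = 4: m_f ∈ {m_i−1, m_i, m_i+1} ∩ [−4, 4] = {1, 2, 3} → 3 states.
Total: 5.

5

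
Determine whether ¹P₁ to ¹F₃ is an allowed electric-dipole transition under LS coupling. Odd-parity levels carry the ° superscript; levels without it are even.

forbidden

ΔL = 0, ±1 (not L=0↔0): L: 1 → 3, ΔL = +2 — ✗.
Parity must change: even → even — ✗.
ΔJ = 0, ±1 (not J=0↔0): J: 1 → 3, ΔJ = +2 — ✗.
ΔS = 0: S: 0 → 0 — ✓.
Rule(s) violated: parity, ΔL, ΔJ.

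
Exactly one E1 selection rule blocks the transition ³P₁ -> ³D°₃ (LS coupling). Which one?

Initial level: S=1, L=1, J=1, parity even. Final level: S=1, L=2, J=3, parity odd.
Parity must change: even → odd — satisfied.
ΔS = 0: S: 1 → 1 — satisfied.
ΔL = 0, ±1 (not L=0↔0): L: 1 → 2, ΔL = +1 — satisfied.
ΔJ = 0, ±1 (not J=0↔0): J: 1 → 3, ΔJ = +2 — violated.

the ΔJ = 0, ±1 rule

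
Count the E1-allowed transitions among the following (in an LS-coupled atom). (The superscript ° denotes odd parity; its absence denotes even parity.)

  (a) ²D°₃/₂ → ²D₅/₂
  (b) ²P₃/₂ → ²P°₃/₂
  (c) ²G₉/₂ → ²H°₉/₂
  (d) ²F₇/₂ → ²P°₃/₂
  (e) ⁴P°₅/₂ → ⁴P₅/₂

4

(a) allowed
(b) allowed
(c) allowed
(d) forbidden (ΔL, ΔJ fail)
(e) allowed
Total allowed: 4 of 5.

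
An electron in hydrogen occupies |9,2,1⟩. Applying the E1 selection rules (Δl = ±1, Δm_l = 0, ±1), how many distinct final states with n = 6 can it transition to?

E1 requires Δl = ±1, so l_f ∈ {1, 3}; with 0 ≤ l_f ≤ n_f−1 = 5, the allowed l_f values are {1, 3}.
For l_f = 1: m_f ∈ {m_i−1, m_i, m_i+1} ∩ [−1, 1] = {0, 1} → 2 states.
For l_f = 3: m_f ∈ {m_i−1, m_i, m_i+1} ∩ [−3, 3] = {0, 1, 2} → 3 states.
Total: 5.

5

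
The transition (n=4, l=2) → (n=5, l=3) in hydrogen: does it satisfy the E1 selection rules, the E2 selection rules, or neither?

E1

Δl = 3 − 2 = +1; l_i + l_f = 5.
E1 (Δl = ±1): satisfied.
E2 (Δl = 0,±2, l_i+l_f ≥ 2): not satisfied.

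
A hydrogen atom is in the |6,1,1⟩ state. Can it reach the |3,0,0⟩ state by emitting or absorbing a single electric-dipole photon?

Δl = 0 − 1 = -1; the E1 rule Δl = ±1 is ✓.
Δm_l = 0 − (1) = -1. E1 requires Δm_l = 0, ±1: ✓.
All E1 selection rules are satisfied.

allowed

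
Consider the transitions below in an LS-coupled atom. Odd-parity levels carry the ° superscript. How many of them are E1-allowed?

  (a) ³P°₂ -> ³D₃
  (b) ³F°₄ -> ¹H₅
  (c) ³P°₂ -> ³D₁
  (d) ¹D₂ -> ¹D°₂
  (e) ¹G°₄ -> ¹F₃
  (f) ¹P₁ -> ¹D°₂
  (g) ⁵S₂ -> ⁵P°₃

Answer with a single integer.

6

(a) allowed
(b) forbidden (ΔS, ΔL fail)
(c) allowed
(d) allowed
(e) allowed
(f) allowed
(g) allowed
Total allowed: 6 of 7.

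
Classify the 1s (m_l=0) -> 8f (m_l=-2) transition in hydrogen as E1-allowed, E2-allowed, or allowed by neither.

neither

Δl = 3 − 0 = +3; l_i + l_f = 3.
Δm_l = -2.
E1 (Δl = ±1, |Δm_l| ≤ 1): not satisfied.
E2 (Δl = 0,±2, l_i+l_f ≥ 2, |Δm_l| ≤ 2): not satisfied.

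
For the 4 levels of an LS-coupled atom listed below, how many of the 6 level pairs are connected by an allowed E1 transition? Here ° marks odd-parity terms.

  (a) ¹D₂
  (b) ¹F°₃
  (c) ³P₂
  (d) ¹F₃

2

(a)–(b): allowed.
(a)–(c): forbidden (parity, ΔS).
(a)–(d): forbidden (parity).
(b)–(c): forbidden (ΔS, ΔL).
(b)–(d): allowed.
(c)–(d): forbidden (parity, ΔS, ΔL).
Allowed pairs: 2 of 6.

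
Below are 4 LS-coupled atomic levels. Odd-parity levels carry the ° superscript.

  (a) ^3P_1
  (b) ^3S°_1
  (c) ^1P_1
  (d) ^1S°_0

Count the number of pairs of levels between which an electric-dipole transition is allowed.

(a)–(b): allowed.
(a)–(c): forbidden (parity, ΔS).
(a)–(d): forbidden (ΔS).
(b)–(c): forbidden (ΔS).
(b)–(d): forbidden (parity, ΔS, ΔL).
(c)–(d): allowed.
Allowed pairs: 2 of 6.

2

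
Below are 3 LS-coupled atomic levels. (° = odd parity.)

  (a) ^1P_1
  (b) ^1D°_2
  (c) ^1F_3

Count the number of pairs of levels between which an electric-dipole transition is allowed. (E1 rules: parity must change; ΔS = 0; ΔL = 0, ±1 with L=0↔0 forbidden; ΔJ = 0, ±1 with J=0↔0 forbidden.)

2

(a)–(b): allowed.
(a)–(c): forbidden (parity, ΔL, ΔJ).
(b)–(c): allowed.
Allowed pairs: 2 of 3.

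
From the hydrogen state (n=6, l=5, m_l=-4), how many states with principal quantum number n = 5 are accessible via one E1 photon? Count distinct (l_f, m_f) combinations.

2

E1 requires Δl = ±1, so l_f ∈ {4, 6}; with 0 ≤ l_f ≤ n_f−1 = 4, the allowed l_f values are {4}.
For l_f = 4: m_f ∈ {m_i−1, m_i, m_i+1} ∩ [−4, 4] = {-4, -3} → 2 states.
Total: 2.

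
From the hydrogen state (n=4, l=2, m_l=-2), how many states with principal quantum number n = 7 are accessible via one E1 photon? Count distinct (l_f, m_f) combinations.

4

E1 requires Δl = ±1, so l_f ∈ {1, 3}; with 0 ≤ l_f ≤ n_f−1 = 6, the allowed l_f values are {1, 3}.
For l_f = 1: m_f ∈ {m_i−1, m_i, m_i+1} ∩ [−1, 1] = {-1} → 1 state.
For l_f = 3: m_f ∈ {m_i−1, m_i, m_i+1} ∩ [−3, 3] = {-3, -2, -1} → 3 states.
Total: 4.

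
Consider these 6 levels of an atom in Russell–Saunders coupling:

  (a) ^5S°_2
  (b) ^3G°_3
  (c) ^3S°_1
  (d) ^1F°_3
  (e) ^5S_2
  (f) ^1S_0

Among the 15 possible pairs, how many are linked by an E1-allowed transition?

(a)–(b): forbidden (parity, ΔS, ΔL).
(a)–(c): forbidden (parity, ΔS, ΔL).
(a)–(d): forbidden (parity, ΔS, ΔL).
(a)–(e): forbidden (ΔL).
(a)–(f): forbidden (ΔS, ΔL, ΔJ).
(b)–(c): forbidden (parity, ΔL, ΔJ).
(b)–(d): forbidden (parity, ΔS).
(b)–(e): forbidden (ΔS, ΔL).
(b)–(f): forbidden (ΔS, ΔL, ΔJ).
(c)–(d): forbidden (parity, ΔS, ΔL, ΔJ).
(c)–(e): forbidden (ΔS, ΔL).
(c)–(f): forbidden (ΔS, ΔL).
(d)–(e): forbidden (ΔS, ΔL).
(d)–(f): forbidden (ΔL, ΔJ).
(e)–(f): forbidden (parity, ΔS, ΔL, ΔJ).
Allowed pairs: 0 of 15.

0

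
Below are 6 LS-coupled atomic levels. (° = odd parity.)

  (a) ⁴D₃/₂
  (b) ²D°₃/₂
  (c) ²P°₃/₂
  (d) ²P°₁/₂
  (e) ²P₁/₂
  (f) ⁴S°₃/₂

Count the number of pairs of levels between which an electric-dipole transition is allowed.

3

(a)–(b): forbidden (ΔS).
(a)–(c): forbidden (ΔS).
(a)–(d): forbidden (ΔS).
(a)–(e): forbidden (parity, ΔS).
(a)–(f): forbidden (ΔL).
(b)–(c): forbidden (parity).
(b)–(d): forbidden (parity).
(b)–(e): allowed.
(b)–(f): forbidden (parity, ΔS, ΔL).
(c)–(d): forbidden (parity).
(c)–(e): allowed.
(c)–(f): forbidden (parity, ΔS).
(d)–(e): allowed.
(d)–(f): forbidden (parity, ΔS).
(e)–(f): forbidden (ΔS).
Allowed pairs: 3 of 15.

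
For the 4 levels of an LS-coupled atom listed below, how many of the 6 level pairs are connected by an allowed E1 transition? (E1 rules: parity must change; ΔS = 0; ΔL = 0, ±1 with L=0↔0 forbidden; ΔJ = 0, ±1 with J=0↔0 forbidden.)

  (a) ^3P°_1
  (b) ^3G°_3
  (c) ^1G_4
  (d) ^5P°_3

0

(a)–(b): forbidden (parity, ΔL, ΔJ).
(a)–(c): forbidden (ΔS, ΔL, ΔJ).
(a)–(d): forbidden (parity, ΔS, ΔJ).
(b)–(c): forbidden (ΔS).
(b)–(d): forbidden (parity, ΔS, ΔL).
(c)–(d): forbidden (ΔS, ΔL).
Allowed pairs: 0 of 6.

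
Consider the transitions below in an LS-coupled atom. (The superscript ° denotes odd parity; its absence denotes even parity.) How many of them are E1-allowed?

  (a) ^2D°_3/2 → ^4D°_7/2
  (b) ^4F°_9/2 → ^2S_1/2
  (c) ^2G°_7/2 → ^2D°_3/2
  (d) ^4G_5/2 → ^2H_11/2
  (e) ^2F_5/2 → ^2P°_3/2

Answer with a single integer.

0

(a) forbidden (parity, ΔS, ΔJ fail)
(b) forbidden (ΔS, ΔL, ΔJ fail)
(c) forbidden (parity, ΔL, ΔJ fail)
(d) forbidden (parity, ΔS, ΔJ fail)
(e) forbidden (ΔL fails)
Total allowed: 0 of 5.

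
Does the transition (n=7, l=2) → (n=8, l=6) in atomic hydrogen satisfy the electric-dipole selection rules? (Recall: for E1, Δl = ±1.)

forbidden

Initial l = 2, final l = 6, so Δl = +4. E1 requires Δl = ±1: violated.
The transition is electric-dipole forbidden.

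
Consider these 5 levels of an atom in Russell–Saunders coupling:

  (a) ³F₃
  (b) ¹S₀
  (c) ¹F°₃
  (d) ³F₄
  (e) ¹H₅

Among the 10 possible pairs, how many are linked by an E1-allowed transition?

0

(a)–(b): forbidden (parity, ΔS, ΔL, ΔJ).
(a)–(c): forbidden (ΔS).
(a)–(d): forbidden (parity).
(a)–(e): forbidden (parity, ΔS, ΔL, ΔJ).
(b)–(c): forbidden (ΔL, ΔJ).
(b)–(d): forbidden (parity, ΔS, ΔL, ΔJ).
(b)–(e): forbidden (parity, ΔL, ΔJ).
(c)–(d): forbidden (ΔS).
(c)–(e): forbidden (ΔL, ΔJ).
(d)–(e): forbidden (parity, ΔS, ΔL).
Allowed pairs: 0 of 10.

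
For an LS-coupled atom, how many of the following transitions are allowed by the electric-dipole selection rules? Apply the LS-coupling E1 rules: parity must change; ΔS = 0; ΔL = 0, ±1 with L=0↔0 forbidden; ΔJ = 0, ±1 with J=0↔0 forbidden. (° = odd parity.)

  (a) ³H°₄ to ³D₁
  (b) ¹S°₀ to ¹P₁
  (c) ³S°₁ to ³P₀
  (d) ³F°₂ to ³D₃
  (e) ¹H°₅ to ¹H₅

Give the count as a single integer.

4

(a) forbidden (ΔL, ΔJ fail)
(b) allowed
(c) allowed
(d) allowed
(e) allowed
Total allowed: 4 of 5.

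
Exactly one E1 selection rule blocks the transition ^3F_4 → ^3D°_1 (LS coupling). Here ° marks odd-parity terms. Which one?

Reading off the term symbols: S 1→1, L 3→2, J 4→1, parity even→odd.
Parity must change: even → odd — ✓.
ΔS = 0: S: 1 → 1 — ✓.
ΔL = 0, ±1 (not L=0↔0): L: 3 → 2, ΔL = -1 — ✓.
ΔJ = 0, ±1 (not J=0↔0): J: 4 → 1, ΔJ = -3 — ✗.

the ΔJ = 0, ±1 rule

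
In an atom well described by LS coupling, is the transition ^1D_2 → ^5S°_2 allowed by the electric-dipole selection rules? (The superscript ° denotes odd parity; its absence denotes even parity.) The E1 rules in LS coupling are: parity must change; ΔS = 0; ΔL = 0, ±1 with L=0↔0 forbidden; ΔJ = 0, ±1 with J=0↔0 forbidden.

Parity must change: even → odd — satisfied.
ΔS = 0: S: 0 → 2 — violated.
ΔL = 0, ±1 (not L=0↔0): L: 2 → 0, ΔL = -2 — violated.
ΔJ = 0, ±1 (not J=0↔0): J: 2 → 2, ΔJ = +0 — satisfied.
Rule(s) violated: ΔS, ΔL.

forbidden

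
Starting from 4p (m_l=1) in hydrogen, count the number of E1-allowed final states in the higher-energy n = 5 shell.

E1 requires Δl = ±1, so l_f ∈ {0, 2}; with 0 ≤ l_f ≤ n_f−1 = 4, the allowed l_f values are {0, 2}.
For l_f = 0: m_f ∈ {m_i−1, m_i, m_i+1} ∩ [−0, 0] = {0} → 1 state.
For l_f = 2: m_f ∈ {m_i−1, m_i, m_i+1} ∩ [−2, 2] = {0, 1, 2} → 3 states.
Total: 4.

4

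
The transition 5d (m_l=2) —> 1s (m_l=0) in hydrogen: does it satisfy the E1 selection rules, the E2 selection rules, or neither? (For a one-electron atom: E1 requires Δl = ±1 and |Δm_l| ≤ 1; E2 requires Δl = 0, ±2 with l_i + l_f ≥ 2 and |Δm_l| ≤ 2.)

E2

Δl = 0 − 2 = -2; l_i + l_f = 2.
Δm_l = -2.
E1 (Δl = ±1, |Δm_l| ≤ 1): not satisfied.
E2 (Δl = 0,±2, l_i+l_f ≥ 2, |Δm_l| ≤ 2): satisfied.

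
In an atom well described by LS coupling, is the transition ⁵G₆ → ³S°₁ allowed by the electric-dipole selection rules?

ΔS = 0: S: 2 → 1 — violated.
Parity must change: even → odd — satisfied.
ΔJ = 0, ±1 (not J=0↔0): J: 6 → 1, ΔJ = -5 — violated.
ΔL = 0, ±1 (not L=0↔0): L: 4 → 0, ΔL = -4 — violated.
Rule(s) violated: ΔS, ΔL, ΔJ.

forbidden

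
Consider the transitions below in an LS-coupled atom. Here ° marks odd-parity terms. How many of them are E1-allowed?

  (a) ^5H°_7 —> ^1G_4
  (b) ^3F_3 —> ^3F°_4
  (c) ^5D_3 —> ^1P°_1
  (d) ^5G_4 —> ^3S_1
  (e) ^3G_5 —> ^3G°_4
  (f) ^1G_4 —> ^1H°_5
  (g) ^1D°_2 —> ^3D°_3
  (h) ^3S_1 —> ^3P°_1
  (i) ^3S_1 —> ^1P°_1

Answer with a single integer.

4

(a) forbidden (ΔS, ΔJ fail)
(b) allowed
(c) forbidden (ΔS, ΔJ fail)
(d) forbidden (parity, ΔS, ΔL, ΔJ fail)
(e) allowed
(f) allowed
(g) forbidden (parity, ΔS fail)
(h) allowed
(i) forbidden (ΔS fails)
Total allowed: 4 of 9.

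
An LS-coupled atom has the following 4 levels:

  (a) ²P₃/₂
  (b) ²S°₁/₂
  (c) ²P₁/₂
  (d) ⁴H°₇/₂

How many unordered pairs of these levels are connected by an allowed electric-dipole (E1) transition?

2

(a)–(b): allowed.
(a)–(c): forbidden (parity).
(a)–(d): forbidden (ΔS, ΔL, ΔJ).
(b)–(c): allowed.
(b)–(d): forbidden (parity, ΔS, ΔL, ΔJ).
(c)–(d): forbidden (ΔS, ΔL, ΔJ).
Allowed pairs: 2 of 6.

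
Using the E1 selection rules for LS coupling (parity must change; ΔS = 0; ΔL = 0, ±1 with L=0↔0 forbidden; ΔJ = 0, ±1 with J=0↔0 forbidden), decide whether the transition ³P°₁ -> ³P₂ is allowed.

allowed

Parity must change: odd → even — ok.
ΔS = 0: S: 1 → 1 — ok.
ΔL = 0, ±1 (not L=0↔0): L: 1 → 1, ΔL = +0 — ok.
ΔJ = 0, ±1 (not J=0↔0): J: 1 → 2, ΔJ = +1 — ok.
All four E1 rules are satisfied.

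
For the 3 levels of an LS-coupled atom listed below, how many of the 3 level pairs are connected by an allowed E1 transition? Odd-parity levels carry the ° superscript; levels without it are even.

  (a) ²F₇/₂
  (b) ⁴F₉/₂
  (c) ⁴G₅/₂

0

(a)–(b): forbidden (parity, ΔS).
(a)–(c): forbidden (parity, ΔS).
(b)–(c): forbidden (parity, ΔJ).
Allowed pairs: 0 of 3.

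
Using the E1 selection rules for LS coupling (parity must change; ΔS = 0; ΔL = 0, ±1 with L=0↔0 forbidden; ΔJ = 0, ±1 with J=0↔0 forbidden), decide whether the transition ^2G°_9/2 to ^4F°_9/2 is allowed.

forbidden

Parity must change: odd → odd — fails.
ΔS = 0: S: 1/2 → 3/2 — fails.
ΔL = 0, ±1 (not L=0↔0): L: 4 → 3, ΔL = -1 — ok.
ΔJ = 0, ±1 (not J=0↔0): J: 9/2 → 9/2, ΔJ = +0 — ok.
Rule(s) violated: parity, ΔS.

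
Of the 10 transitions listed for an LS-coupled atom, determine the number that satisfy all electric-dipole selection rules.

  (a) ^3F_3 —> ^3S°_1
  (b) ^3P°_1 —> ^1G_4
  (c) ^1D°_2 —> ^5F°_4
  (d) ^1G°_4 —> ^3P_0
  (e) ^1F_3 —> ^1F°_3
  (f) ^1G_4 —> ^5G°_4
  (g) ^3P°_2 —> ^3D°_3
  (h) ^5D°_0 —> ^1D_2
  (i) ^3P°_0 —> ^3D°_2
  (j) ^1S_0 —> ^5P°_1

(a) forbidden (ΔL, ΔJ fail)
(b) forbidden (ΔS, ΔL, ΔJ fail)
(c) forbidden (parity, ΔS, ΔJ fail)
(d) forbidden (ΔS, ΔL, ΔJ fail)
(e) allowed
(f) forbidden (ΔS fails)
(g) forbidden (parity fails)
(h) forbidden (ΔS, ΔJ fail)
(i) forbidden (parity, ΔJ fail)
(j) forbidden (ΔS fails)
Total allowed: 1 of 10.

1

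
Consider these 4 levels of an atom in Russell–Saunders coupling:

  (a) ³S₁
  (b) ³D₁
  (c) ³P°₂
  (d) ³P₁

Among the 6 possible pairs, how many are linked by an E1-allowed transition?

3

(a)–(b): forbidden (parity, ΔL).
(a)–(c): allowed.
(a)–(d): forbidden (parity).
(b)–(c): allowed.
(b)–(d): forbidden (parity).
(c)–(d): allowed.
Allowed pairs: 3 of 6.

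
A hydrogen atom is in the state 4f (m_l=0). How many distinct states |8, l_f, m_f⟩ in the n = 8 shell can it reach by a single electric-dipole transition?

E1 requires Δl = ±1, so l_f ∈ {2, 4}; with 0 ≤ l_f ≤ n_f−1 = 7, the allowed l_f values are {2, 4}.
For l_f = 2: m_f ∈ {m_i−1, m_i, m_i+1} ∩ [−2, 2] = {-1, 0, 1} → 3 states.
For l_f = 4: m_f ∈ {m_i−1, m_i, m_i+1} ∩ [−4, 4] = {-1, 0, 1} → 3 states.
Total: 6.

6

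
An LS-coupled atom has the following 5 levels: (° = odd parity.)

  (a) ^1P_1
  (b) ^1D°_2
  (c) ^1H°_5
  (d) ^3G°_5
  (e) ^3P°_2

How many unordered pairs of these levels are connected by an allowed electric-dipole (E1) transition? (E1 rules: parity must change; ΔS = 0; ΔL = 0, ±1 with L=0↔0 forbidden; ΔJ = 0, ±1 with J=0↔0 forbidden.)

(a)–(b): allowed.
(a)–(c): forbidden (ΔL, ΔJ).
(a)–(d): forbidden (ΔS, ΔL, ΔJ).
(a)–(e): forbidden (ΔS).
(b)–(c): forbidden (parity, ΔL, ΔJ).
(b)–(d): forbidden (parity, ΔS, ΔL, ΔJ).
(b)–(e): forbidden (parity, ΔS).
(c)–(d): forbidden (parity, ΔS).
(c)–(e): forbidden (parity, ΔS, ΔL, ΔJ).
(d)–(e): forbidden (parity, ΔL, ΔJ).
Allowed pairs: 1 of 10.

1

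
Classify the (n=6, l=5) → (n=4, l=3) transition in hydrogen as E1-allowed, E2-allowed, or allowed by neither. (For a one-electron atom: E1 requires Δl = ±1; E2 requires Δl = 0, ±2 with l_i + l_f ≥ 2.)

E2

Δl = 3 − 5 = -2; l_i + l_f = 8.
E1 (Δl = ±1): not satisfied.
E2 (Δl = 0,±2, l_i+l_f ≥ 2): satisfied.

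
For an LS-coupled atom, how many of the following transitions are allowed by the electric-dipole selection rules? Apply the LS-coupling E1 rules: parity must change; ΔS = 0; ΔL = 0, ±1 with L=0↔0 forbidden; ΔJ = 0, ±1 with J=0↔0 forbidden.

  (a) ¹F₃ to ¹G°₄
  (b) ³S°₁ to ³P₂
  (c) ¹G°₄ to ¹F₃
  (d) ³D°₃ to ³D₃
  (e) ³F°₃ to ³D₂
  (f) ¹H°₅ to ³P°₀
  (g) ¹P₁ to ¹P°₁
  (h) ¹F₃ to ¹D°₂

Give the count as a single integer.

7

(a) allowed
(b) allowed
(c) allowed
(d) allowed
(e) allowed
(f) forbidden (parity, ΔS, ΔL, ΔJ fail)
(g) allowed
(h) allowed
Total allowed: 7 of 8.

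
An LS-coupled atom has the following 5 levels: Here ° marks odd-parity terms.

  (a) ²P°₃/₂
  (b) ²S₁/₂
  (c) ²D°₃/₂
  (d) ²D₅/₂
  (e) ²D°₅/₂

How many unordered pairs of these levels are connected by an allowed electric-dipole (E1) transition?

4

(a)–(b): allowed.
(a)–(c): forbidden (parity).
(a)–(d): allowed.
(a)–(e): forbidden (parity).
(b)–(c): forbidden (ΔL).
(b)–(d): forbidden (parity, ΔL, ΔJ).
(b)–(e): forbidden (ΔL, ΔJ).
(c)–(d): allowed.
(c)–(e): forbidden (parity).
(d)–(e): allowed.
Allowed pairs: 4 of 10.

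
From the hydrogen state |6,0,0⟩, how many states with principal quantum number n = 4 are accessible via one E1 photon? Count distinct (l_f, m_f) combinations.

E1 requires Δl = ±1, so l_f ∈ {-1, 1}; with 0 ≤ l_f ≤ n_f−1 = 3, the allowed l_f values are {1}.
For l_f = 1: m_f ∈ {m_i−1, m_i, m_i+1} ∩ [−1, 1] = {-1, 0, 1} → 3 states.
Total: 3.

3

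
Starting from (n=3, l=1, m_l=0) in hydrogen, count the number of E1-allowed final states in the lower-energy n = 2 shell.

1

E1 requires Δl = ±1, so l_f ∈ {0, 2}; with 0 ≤ l_f ≤ n_f−1 = 1, the allowed l_f values are {0}.
For l_f = 0: m_f ∈ {m_i−1, m_i, m_i+1} ∩ [−0, 0] = {0} → 1 state.
Total: 1.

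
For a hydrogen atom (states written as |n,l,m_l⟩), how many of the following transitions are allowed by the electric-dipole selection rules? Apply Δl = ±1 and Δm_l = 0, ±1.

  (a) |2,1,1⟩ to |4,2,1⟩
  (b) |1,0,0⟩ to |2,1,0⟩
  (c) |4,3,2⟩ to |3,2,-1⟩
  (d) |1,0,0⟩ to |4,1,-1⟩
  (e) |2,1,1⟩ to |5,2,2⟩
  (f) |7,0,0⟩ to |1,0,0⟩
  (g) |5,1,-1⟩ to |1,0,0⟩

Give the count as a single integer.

5

(a) allowed
(b) allowed
(c) forbidden — Δm_l = -3 (E1 requires Δm_l = 0, ±1)
(d) allowed
(e) allowed
(f) forbidden — Δl = +0 (E1 requires Δl = ±1)
(g) allowed
Total allowed: 5 of 7.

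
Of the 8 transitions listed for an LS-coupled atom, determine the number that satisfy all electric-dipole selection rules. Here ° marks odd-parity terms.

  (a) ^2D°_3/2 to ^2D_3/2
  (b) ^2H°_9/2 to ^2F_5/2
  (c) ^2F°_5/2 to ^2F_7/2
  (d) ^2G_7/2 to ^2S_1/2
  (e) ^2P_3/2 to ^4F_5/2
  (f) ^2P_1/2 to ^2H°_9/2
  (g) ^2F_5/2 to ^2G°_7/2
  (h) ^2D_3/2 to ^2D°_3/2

4

(a) allowed
(b) forbidden (ΔL, ΔJ fail)
(c) allowed
(d) forbidden (parity, ΔL, ΔJ fail)
(e) forbidden (parity, ΔS, ΔL fail)
(f) forbidden (ΔL, ΔJ fail)
(g) allowed
(h) allowed
Total allowed: 4 of 8.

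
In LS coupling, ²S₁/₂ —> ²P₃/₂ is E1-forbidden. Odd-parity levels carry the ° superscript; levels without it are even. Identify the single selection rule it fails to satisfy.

parity

Reading off the term symbols: S 1/2→1/2, L 0→1, J 1/2→3/2, parity even→even.
Parity must change: even → even — fails.
ΔS = 0: S: 1/2 → 1/2 — passes.
ΔL = 0, ±1 (not L=0↔0): L: 0 → 1, ΔL = +1 — passes.
ΔJ = 0, ±1 (not J=0↔0): J: 1/2 → 3/2, ΔJ = +1 — passes.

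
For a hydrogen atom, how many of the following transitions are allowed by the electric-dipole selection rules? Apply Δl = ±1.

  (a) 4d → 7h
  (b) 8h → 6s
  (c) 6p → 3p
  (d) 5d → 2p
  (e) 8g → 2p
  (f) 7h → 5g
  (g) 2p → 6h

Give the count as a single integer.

(a) forbidden — Δl = +3 (E1 requires Δl = ±1)
(b) forbidden — Δl = -5 (E1 requires Δl = ±1)
(c) forbidden — Δl = +0 (E1 requires Δl = ±1)
(d) allowed
(e) forbidden — Δl = -3 (E1 requires Δl = ±1)
(f) allowed
(g) forbidden — Δl = +4 (E1 requires Δl = ±1)
Total allowed: 2 of 7.

2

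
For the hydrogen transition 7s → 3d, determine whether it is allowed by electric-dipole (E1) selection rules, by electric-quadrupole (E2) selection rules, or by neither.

E2

Δl = 2 − 0 = +2; l_i + l_f = 2.
E1 (Δl = ±1): not satisfied.
E2 (Δl = 0,±2, l_i+l_f ≥ 2): satisfied.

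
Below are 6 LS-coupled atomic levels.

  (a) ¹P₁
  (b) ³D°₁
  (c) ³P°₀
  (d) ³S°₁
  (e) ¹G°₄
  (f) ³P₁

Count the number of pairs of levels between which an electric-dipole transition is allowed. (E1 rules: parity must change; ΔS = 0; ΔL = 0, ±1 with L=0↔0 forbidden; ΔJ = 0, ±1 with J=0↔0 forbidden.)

(a)–(b): forbidden (ΔS).
(a)–(c): forbidden (ΔS).
(a)–(d): forbidden (ΔS).
(a)–(e): forbidden (ΔL, ΔJ).
(a)–(f): forbidden (parity, ΔS).
(b)–(c): forbidden (parity).
(b)–(d): forbidden (parity, ΔL).
(b)–(e): forbidden (parity, ΔS, ΔL, ΔJ).
(b)–(f): allowed.
(c)–(d): forbidden (parity).
(c)–(e): forbidden (parity, ΔS, ΔL, ΔJ).
(c)–(f): allowed.
(d)–(e): forbidden (parity, ΔS, ΔL, ΔJ).
(d)–(f): allowed.
(e)–(f): forbidden (ΔS, ΔL, ΔJ).
Allowed pairs: 3 of 15.

3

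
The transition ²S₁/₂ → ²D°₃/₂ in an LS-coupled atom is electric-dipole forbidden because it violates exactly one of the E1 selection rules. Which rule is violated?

the ΔL = 0, ±1 rule

Reading off the term symbols: S 1/2→1/2, L 0→2, J 1/2→3/2, parity even→odd.
Parity must change: even → odd — passes.
ΔS = 0: S: 1/2 → 1/2 — passes.
ΔL = 0, ±1 (not L=0↔0): L: 0 → 2, ΔL = +2 — fails.
ΔJ = 0, ±1 (not J=0↔0): J: 1/2 → 3/2, ΔJ = +1 — passes.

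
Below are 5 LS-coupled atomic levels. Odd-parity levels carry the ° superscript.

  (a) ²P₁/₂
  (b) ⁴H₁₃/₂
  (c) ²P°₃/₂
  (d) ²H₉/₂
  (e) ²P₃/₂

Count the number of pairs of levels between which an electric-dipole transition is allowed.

(a)–(b): forbidden (parity, ΔS, ΔL, ΔJ).
(a)–(c): allowed.
(a)–(d): forbidden (parity, ΔL, ΔJ).
(a)–(e): forbidden (parity).
(b)–(c): forbidden (ΔS, ΔL, ΔJ).
(b)–(d): forbidden (parity, ΔS, ΔJ).
(b)–(e): forbidden (parity, ΔS, ΔL, ΔJ).
(c)–(d): forbidden (ΔL, ΔJ).
(c)–(e): allowed.
(d)–(e): forbidden (parity, ΔL, ΔJ).
Allowed pairs: 2 of 10.

2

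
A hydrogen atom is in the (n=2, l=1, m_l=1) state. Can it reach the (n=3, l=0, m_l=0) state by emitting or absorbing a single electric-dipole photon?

Initial l = 1, final l = 0, so Δl = -1. E1 requires Δl = ±1: satisfied.
Δm_l = 0 − (1) = -1. E1 requires Δm_l = 0, ±1: satisfied.
All E1 selection rules are satisfied.

allowed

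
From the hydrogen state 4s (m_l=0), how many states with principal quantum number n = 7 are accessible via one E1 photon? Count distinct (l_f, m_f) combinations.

E1 requires Δl = ±1, so l_f ∈ {-1, 1}; with 0 ≤ l_f ≤ n_f−1 = 6, the allowed l_f values are {1}.
For l_f = 1: m_f ∈ {m_i−1, m_i, m_i+1} ∩ [−1, 1] = {-1, 0, 1} → 3 states.
Total: 3.

3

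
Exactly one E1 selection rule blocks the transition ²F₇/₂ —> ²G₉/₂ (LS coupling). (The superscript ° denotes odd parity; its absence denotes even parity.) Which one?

parity

Initial level: S=1/2, L=3, J=7/2, parity even. Final level: S=1/2, L=4, J=9/2, parity even.
Parity must change: even → even — ✗.
ΔS = 0: S: 1/2 → 1/2 — ✓.
ΔJ = 0, ±1 (not J=0↔0): J: 7/2 → 9/2, ΔJ = +1 — ✓.
ΔL = 0, ±1 (not L=0↔0): L: 3 → 4, ΔL = +1 — ✓.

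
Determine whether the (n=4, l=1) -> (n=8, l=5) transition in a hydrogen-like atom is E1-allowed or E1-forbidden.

l: 1 → 5 (Δl = +4). Δl = ±1 violated.
The transition is electric-dipole forbidden.

forbidden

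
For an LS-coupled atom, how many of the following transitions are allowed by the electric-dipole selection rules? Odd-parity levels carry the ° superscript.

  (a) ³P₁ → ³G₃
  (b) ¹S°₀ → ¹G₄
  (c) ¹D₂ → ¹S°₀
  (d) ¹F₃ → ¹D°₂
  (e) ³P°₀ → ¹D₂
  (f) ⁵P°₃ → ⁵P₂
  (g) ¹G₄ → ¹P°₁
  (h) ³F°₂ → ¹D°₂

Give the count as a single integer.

(a) forbidden (parity, ΔL, ΔJ fail)
(b) forbidden (ΔL, ΔJ fail)
(c) forbidden (ΔL, ΔJ fail)
(d) allowed
(e) forbidden (ΔS, ΔJ fail)
(f) allowed
(g) forbidden (ΔL, ΔJ fail)
(h) forbidden (parity, ΔS fail)
Total allowed: 2 of 8.

2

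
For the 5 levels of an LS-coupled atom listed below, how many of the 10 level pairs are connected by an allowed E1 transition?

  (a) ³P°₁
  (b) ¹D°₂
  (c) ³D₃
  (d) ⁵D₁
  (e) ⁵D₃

0

(a)–(b): forbidden (parity, ΔS).
(a)–(c): forbidden (ΔJ).
(a)–(d): forbidden (ΔS).
(a)–(e): forbidden (ΔS, ΔJ).
(b)–(c): forbidden (ΔS).
(b)–(d): forbidden (ΔS).
(b)–(e): forbidden (ΔS).
(c)–(d): forbidden (parity, ΔS, ΔJ).
(c)–(e): forbidden (parity, ΔS).
(d)–(e): forbidden (parity, ΔJ).
Allowed pairs: 0 of 10.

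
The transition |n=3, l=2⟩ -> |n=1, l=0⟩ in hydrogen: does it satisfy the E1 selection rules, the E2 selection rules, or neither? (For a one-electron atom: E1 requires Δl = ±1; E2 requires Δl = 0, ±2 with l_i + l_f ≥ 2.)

Δl = 0 − 2 = -2; l_i + l_f = 2.
E1 (Δl = ±1): not satisfied.
E2 (Δl = 0,±2, l_i+l_f ≥ 2): satisfied.

E2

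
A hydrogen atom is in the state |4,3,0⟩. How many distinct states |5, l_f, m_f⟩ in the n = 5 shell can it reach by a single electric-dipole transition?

6

E1 requires Δl = ±1, so l_f ∈ {2, 4}; with 0 ≤ l_f ≤ n_f−1 = 4, the allowed l_f values are {2, 4}.
For l_f = 2: m_f ∈ {m_i−1, m_i, m_i+1} ∩ [−2, 2] = {-1, 0, 1} → 3 states.
For l_f = 4: m_f ∈ {m_i−1, m_i, m_i+1} ∩ [−4, 4] = {-1, 0, 1} → 3 states.
Total: 6.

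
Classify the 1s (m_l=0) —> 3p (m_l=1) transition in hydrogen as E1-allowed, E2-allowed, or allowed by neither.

Δl = 1 − 0 = +1; l_i + l_f = 1.
Δm_l = +1.
E1 (Δl = ±1, |Δm_l| ≤ 1): satisfied.
E2 (Δl = 0,±2, l_i+l_f ≥ 2, |Δm_l| ≤ 2): not satisfied.

E1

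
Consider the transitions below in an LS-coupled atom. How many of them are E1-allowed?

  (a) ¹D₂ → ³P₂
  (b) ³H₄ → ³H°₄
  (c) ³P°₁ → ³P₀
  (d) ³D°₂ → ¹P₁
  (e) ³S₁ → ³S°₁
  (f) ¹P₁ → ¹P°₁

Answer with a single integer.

3

(a) forbidden (parity, ΔS fail)
(b) allowed
(c) allowed
(d) forbidden (ΔS fails)
(e) forbidden (ΔL fails)
(f) allowed
Total allowed: 3 of 6.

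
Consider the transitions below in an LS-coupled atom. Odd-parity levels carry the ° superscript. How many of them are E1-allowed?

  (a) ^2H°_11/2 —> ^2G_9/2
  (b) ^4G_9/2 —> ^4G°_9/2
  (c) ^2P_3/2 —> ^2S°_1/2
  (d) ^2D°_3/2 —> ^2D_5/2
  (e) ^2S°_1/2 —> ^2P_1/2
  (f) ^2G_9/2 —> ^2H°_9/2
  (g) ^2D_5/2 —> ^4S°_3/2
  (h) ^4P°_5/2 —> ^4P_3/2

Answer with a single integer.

7

(a) allowed
(b) allowed
(c) allowed
(d) allowed
(e) allowed
(f) allowed
(g) forbidden (ΔS, ΔL fail)
(h) allowed
Total allowed: 7 of 8.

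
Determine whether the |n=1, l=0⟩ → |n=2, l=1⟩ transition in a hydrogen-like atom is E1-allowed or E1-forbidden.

allowed

l: 0 → 1 (Δl = +1). Δl = ±1 ok.
All E1 selection rules are satisfied.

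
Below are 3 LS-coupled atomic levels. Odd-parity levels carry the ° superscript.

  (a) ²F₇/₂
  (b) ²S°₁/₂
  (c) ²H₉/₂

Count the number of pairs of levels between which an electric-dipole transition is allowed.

0

(a)–(b): forbidden (ΔL, ΔJ).
(a)–(c): forbidden (parity, ΔL).
(b)–(c): forbidden (ΔL, ΔJ).
Allowed pairs: 0 of 3.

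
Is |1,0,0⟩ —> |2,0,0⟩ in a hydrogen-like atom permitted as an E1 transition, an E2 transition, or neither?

Δl = 0 − 0 = +0; l_i + l_f = 0.
Δm_l = +0.
E1 (Δl = ±1, |Δm_l| ≤ 1): not satisfied.
E2 (Δl = 0,±2, l_i+l_f ≥ 2, |Δm_l| ≤ 2): not satisfied.

neither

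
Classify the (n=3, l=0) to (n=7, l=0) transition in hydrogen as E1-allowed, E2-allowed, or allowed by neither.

neither

Δl = 0 − 0 = +0; l_i + l_f = 0.
E1 (Δl = ±1): not satisfied.
E2 (Δl = 0,±2, l_i+l_f ≥ 2): not satisfied.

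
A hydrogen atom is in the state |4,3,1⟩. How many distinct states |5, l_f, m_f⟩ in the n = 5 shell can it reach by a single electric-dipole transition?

6

E1 requires Δl = ±1, so l_f ∈ {2, 4}; with 0 ≤ l_f ≤ n_f−1 = 4, the allowed l_f values are {2, 4}.
For l_f = 2: m_f ∈ {m_i−1, m_i, m_i+1} ∩ [−2, 2] = {0, 1, 2} → 3 states.
For l_f = 4: m_f ∈ {m_i−1, m_i, m_i+1} ∩ [−4, 4] = {0, 1, 2} → 3 states.
Total: 6.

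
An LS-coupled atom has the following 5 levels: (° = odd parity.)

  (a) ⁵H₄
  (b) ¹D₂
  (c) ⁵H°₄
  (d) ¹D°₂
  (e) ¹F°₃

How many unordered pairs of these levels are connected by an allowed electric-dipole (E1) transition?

(a)–(b): forbidden (parity, ΔS, ΔL, ΔJ).
(a)–(c): allowed.
(a)–(d): forbidden (ΔS, ΔL, ΔJ).
(a)–(e): forbidden (ΔS, ΔL).
(b)–(c): forbidden (ΔS, ΔL, ΔJ).
(b)–(d): allowed.
(b)–(e): allowed.
(c)–(d): forbidden (parity, ΔS, ΔL, ΔJ).
(c)–(e): forbidden (parity, ΔS, ΔL).
(d)–(e): forbidden (parity).
Allowed pairs: 3 of 10.

3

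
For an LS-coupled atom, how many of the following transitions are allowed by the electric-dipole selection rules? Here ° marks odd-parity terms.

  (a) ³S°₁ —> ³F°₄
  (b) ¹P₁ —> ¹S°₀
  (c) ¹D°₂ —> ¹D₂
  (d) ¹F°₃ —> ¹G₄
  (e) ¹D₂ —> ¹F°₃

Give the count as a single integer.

(a) forbidden (parity, ΔL, ΔJ fail)
(b) allowed
(c) allowed
(d) allowed
(e) allowed
Total allowed: 4 of 5.

4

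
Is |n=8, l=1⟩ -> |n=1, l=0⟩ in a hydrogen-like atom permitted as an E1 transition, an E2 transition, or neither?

Δl = 0 − 1 = -1; l_i + l_f = 1.
E1 (Δl = ±1): satisfied.
E2 (Δl = 0,±2, l_i+l_f ≥ 2): not satisfied.

E1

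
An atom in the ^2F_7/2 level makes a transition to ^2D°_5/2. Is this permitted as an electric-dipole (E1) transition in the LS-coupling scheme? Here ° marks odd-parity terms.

allowed

Reading off the term symbols: S 1/2→1/2, L 3→2, J 7/2→5/2, parity even→odd.
Parity must change: even → odd — satisfied.
ΔJ = 0, ±1 (not J=0↔0): J: 7/2 → 5/2, ΔJ = -1 — satisfied.
ΔL = 0, ±1 (not L=0↔0): L: 3 → 2, ΔL = -1 — satisfied.
ΔS = 0: S: 1/2 → 1/2 — satisfied.
All four E1 rules are satisfied.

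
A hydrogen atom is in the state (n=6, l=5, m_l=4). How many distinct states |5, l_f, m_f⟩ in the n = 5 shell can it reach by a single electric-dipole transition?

2

E1 requires Δl = ±1, so l_f ∈ {4, 6}; with 0 ≤ l_f ≤ n_f−1 = 4, the allowed l_f values are {4}.
For l_f = 4: m_f ∈ {m_i−1, m_i, m_i+1} ∩ [−4, 4] = {3, 4} → 2 states.
Total: 2.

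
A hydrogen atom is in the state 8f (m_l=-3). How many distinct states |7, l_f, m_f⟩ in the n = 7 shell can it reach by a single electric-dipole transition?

4

E1 requires Δl = ±1, so l_f ∈ {2, 4}; with 0 ≤ l_f ≤ n_f−1 = 6, the allowed l_f values are {2, 4}.
For l_f = 2: m_f ∈ {m_i−1, m_i, m_i+1} ∩ [−2, 2] = {-2} → 1 state.
For l_f = 4: m_f ∈ {m_i−1, m_i, m_i+1} ∩ [−4, 4] = {-4, -3, -2} → 3 states.
Total: 4.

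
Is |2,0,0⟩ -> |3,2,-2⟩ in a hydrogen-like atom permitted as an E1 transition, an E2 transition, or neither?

E2

Δl = 2 − 0 = +2; l_i + l_f = 2.
Δm_l = -2.
E1 (Δl = ±1, |Δm_l| ≤ 1): not satisfied.
E2 (Δl = 0,±2, l_i+l_f ≥ 2, |Δm_l| ≤ 2): satisfied.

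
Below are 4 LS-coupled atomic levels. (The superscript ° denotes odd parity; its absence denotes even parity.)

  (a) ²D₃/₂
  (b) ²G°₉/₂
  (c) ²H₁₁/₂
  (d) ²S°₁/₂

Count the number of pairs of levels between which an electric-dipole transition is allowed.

(a)–(b): forbidden (ΔL, ΔJ).
(a)–(c): forbidden (parity, ΔL, ΔJ).
(a)–(d): forbidden (ΔL).
(b)–(c): allowed.
(b)–(d): forbidden (parity, ΔL, ΔJ).
(c)–(d): forbidden (ΔL, ΔJ).
Allowed pairs: 1 of 6.

1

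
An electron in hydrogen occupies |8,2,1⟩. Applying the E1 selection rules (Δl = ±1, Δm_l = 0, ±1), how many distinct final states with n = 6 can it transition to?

E1 requires Δl = ±1, so l_f ∈ {1, 3}; with 0 ≤ l_f ≤ n_f−1 = 5, the allowed l_f values are {1, 3}.
For l_f = 1: m_f ∈ {m_i−1, m_i, m_i+1} ∩ [−1, 1] = {0, 1} → 2 states.
For l_f = 3: m_f ∈ {m_i−1, m_i, m_i+1} ∩ [−3, 3] = {0, 1, 2} → 3 states.
Total: 5.

5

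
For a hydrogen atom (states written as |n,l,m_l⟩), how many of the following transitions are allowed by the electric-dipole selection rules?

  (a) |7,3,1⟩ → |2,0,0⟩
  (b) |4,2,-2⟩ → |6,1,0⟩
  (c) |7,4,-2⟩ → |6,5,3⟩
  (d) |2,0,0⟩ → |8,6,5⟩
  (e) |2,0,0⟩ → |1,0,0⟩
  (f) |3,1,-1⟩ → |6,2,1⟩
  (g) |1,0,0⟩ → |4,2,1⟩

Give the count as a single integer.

0

(a) forbidden — Δl = -3 (E1 requires Δl = ±1)
(b) forbidden — Δm_l = +2 (E1 requires Δm_l = 0, ±1)
(c) forbidden — Δm_l = +5 (E1 requires Δm_l = 0, ±1)
(d) forbidden — Δl = +6 (E1 requires Δl = ±1); Δm_l = +5 (E1 requires Δm_l = 0, ±1)
(e) forbidden — Δl = +0 (E1 requires Δl = ±1)
(f) forbidden — Δm_l = +2 (E1 requires Δm_l = 0, ±1)
(g) forbidden — Δl = +2 (E1 requires Δl = ±1)
Total allowed: 0 of 7.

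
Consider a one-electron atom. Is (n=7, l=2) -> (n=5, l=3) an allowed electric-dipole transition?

l: 2 → 3 (Δl = +1). Δl = ±1 satisfied.
All E1 selection rules are satisfied.

allowed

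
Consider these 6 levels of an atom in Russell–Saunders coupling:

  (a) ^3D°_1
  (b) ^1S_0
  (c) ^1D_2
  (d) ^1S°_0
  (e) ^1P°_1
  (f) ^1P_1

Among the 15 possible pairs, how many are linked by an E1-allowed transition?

(a)–(b): forbidden (ΔS, ΔL).
(a)–(c): forbidden (ΔS).
(a)–(d): forbidden (parity, ΔS, ΔL).
(a)–(e): forbidden (parity, ΔS).
(a)–(f): forbidden (ΔS).
(b)–(c): forbidden (parity, ΔL, ΔJ).
(b)–(d): forbidden (ΔL, ΔJ).
(b)–(e): allowed.
(b)–(f): forbidden (parity).
(c)–(d): forbidden (ΔL, ΔJ).
(c)–(e): allowed.
(c)–(f): forbidden (parity).
(d)–(e): forbidden (parity).
(d)–(f): allowed.
(e)–(f): allowed.
Allowed pairs: 4 of 15.

4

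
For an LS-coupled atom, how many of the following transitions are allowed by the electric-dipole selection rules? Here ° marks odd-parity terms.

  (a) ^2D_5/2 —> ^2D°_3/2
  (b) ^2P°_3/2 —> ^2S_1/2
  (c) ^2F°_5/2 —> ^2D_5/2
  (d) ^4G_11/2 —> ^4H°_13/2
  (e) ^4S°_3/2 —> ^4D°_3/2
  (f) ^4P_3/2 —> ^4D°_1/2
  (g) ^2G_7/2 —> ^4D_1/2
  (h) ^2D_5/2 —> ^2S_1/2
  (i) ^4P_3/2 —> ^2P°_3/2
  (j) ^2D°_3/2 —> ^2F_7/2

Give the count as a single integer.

(a) allowed
(b) allowed
(c) allowed
(d) allowed
(e) forbidden (parity, ΔL fail)
(f) allowed
(g) forbidden (parity, ΔS, ΔL, ΔJ fail)
(h) forbidden (parity, ΔL, ΔJ fail)
(i) forbidden (ΔS fails)
(j) forbidden (ΔJ fails)
Total allowed: 5 of 10.

5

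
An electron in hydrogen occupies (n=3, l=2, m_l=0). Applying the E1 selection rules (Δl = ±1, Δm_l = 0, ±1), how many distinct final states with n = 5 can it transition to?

6

E1 requires Δl = ±1, so l_f ∈ {1, 3}; with 0 ≤ l_f ≤ n_f−1 = 4, the allowed l_f values are {1, 3}.
For l_f = 1: m_f ∈ {m_i−1, m_i, m_i+1} ∩ [−1, 1] = {-1, 0, 1} → 3 states.
For l_f = 3: m_f ∈ {m_i−1, m_i, m_i+1} ∩ [−3, 3] = {-1, 0, 1} → 3 states.
Total: 6.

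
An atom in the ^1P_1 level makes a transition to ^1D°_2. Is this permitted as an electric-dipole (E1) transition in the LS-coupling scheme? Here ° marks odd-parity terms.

Initial level: S=0, L=1, J=1, parity even. Final level: S=0, L=2, J=2, parity odd.
Parity must change: even → odd — satisfied.
ΔS = 0: S: 0 → 0 — satisfied.
ΔL = 0, ±1 (not L=0↔0): L: 1 → 2, ΔL = +1 — satisfied.
ΔJ = 0, ±1 (not J=0↔0): J: 1 → 2, ΔJ = +1 — satisfied.
All four E1 rules are satisfied.

allowed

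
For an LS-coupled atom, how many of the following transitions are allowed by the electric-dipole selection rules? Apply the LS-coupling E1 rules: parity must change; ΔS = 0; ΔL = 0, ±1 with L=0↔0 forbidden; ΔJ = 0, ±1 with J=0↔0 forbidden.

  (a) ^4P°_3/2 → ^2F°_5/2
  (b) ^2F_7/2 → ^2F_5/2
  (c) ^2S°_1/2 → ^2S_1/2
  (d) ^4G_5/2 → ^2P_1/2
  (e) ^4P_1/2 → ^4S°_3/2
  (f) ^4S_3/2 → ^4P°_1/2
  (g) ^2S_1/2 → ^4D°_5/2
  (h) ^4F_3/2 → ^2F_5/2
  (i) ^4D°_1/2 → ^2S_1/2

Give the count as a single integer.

(a) forbidden (parity, ΔS, ΔL fail)
(b) forbidden (parity fails)
(c) forbidden (ΔL fails)
(d) forbidden (parity, ΔS, ΔL, ΔJ fail)
(e) allowed
(f) allowed
(g) forbidden (ΔS, ΔL, ΔJ fail)
(h) forbidden (parity, ΔS fail)
(i) forbidden (ΔS, ΔL fail)
Total allowed: 2 of 9.

2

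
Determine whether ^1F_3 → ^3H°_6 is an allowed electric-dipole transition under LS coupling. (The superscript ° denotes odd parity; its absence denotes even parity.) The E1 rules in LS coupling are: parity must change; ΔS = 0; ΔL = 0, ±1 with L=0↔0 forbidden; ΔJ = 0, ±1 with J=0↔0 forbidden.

forbidden

ΔJ = 0, ±1 (not J=0↔0): J: 3 → 6, ΔJ = +3 — fails.
ΔS = 0: S: 0 → 1 — fails.
ΔL = 0, ±1 (not L=0↔0): L: 3 → 5, ΔL = +2 — fails.
Parity must change: even → odd — passes.
Rule(s) violated: ΔS, ΔL, ΔJ.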